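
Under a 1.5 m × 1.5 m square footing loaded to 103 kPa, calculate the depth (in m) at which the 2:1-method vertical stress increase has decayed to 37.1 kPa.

z ≈ 0.999 m

2:1 spreading — at depth z the loaded area has grown by z in each plan dimension:
qB²/(B+z)² = Δσ_z ⇒ z = B(√(q/Δσ_z) − 1) = 1.5×(√(103/37.1) − 1) = 0.9993 m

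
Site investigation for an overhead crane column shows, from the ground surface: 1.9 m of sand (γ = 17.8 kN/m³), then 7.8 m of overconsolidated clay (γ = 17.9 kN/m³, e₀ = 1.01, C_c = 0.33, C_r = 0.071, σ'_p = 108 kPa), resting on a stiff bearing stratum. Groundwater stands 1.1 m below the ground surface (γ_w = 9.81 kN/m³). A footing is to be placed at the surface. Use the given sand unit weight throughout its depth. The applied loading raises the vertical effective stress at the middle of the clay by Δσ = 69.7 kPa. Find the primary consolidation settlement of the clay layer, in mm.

S_c ≈ 166 mm

Mid-depth of clay below the ground surface: z = 1.9 + 7.8/2 = 5.8 m.
Total vertical stress at mid-clay: σ_v = 17.8×1.9 + 17.9×3.9 = 103.63 kPa.
Pore pressure: u = 9.81×(5.8 − 1.1) = 46.107 kPa.
Initial effective stress: σ'_0 = σ_v − u = 103.63 − 46.107 = 57.523 kPa.
Final effective stress: σ'_f = 57.523 + 69.7 = 127.22 kPa.
σ'_f = 127.22 > σ'_p = 108 kPa, so the stress path crosses the preconsolidation pressure — recompression up to σ'_p, then virgin compression beyond:
S_c = H/(1+e₀)·[C_r·log₁₀(σ'_p/σ'_0) + C_c·log₁₀(σ'_f/σ'_p)]
    = 7.8/2.01 × [0.071×log₁₀(108/57.523) + 0.33×log₁₀(127.22/108)]
    = 3.8806 × [0.019424 + 0.023473] = 0.1665 m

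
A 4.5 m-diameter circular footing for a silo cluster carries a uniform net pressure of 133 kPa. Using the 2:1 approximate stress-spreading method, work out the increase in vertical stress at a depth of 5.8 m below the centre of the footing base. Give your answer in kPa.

By the 2:1 method the load spreads at 1 horizontal : 2 vertical, so at depth z the loaded area has grown by z in each plan dimension:
Δσ ≈ qD²/(D+z)² = 133×4.5²/(4.5+5.8)² = 25.386 kPa

Δσ_z ≈ 25.4 kPa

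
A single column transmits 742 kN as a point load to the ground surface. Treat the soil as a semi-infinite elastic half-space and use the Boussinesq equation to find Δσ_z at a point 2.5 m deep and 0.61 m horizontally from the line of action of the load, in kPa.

Δσ_z ≈ 49.1 kPa

Boussinesq vertical stress below a point load on an elastic half-space:
Δσ_z = 3P/(2πz²) · [1 + (r/z)²]^(−5/2)
r/z = 0.61/2.5 = 0.244; [1+(r/z)²]^(−5/2) = 0.86539.
Δσ_z = 3×742/(2π×2.5²) × 0.86539 = 56.685 × 0.86539 = 49.05 kPa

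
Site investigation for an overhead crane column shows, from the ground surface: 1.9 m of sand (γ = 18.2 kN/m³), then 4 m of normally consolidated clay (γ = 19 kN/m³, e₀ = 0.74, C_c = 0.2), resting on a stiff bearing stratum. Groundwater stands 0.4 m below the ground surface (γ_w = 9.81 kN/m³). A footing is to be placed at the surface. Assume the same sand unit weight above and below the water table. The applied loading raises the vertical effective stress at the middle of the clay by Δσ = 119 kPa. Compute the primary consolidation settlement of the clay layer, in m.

S_c ≈ 0.282 m

Mid-depth of clay below the ground surface: z = 1.9 + 4/2 = 3.9 m.
Total vertical stress at mid-clay: σ_v = 18.2×1.9 + 19×2 = 72.58 kPa.
Pore pressure: u = 9.81×(3.9 − 0.4) = 34.335 kPa.
Initial effective stress: σ'_0 = σ_v − u = 72.58 − 34.335 = 38.245 kPa.
Final effective stress: σ'_f = σ'_0 + Δσ = 38.245 + 119 = 157.25 kPa.
Normally consolidated clay, so the full stress increment lies on the virgin compression line:
S_c = C_c·H/(1+e₀)·log₁₀(σ'_f/σ'_0) = 0.2×4/(1+0.74)×log₁₀(157.25/38.245)
    = 0.45977 × 0.61402 = 0.2823 m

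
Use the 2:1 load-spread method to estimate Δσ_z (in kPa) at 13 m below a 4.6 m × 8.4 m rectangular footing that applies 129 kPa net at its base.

Δσ_z ≈ 13.2 kPa

By the 2:1 method the load spreads at 1 horizontal : 2 vertical, so at depth z the loaded area has grown by z in each plan dimension:
Δσ = qBL/((B+z)(L+z)) = 129×4.6×8.4/((4.6+13)(8.4+13)) = 13.234 kPa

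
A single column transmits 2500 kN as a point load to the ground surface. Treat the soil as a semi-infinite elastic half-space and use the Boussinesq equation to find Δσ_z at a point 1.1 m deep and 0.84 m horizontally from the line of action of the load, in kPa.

Δσ_z ≈ 313 kPa

Boussinesq vertical stress below a point load on an elastic half-space:
Δσ_z = 3P/(2πz²) · [1 + (r/z)²]^(−5/2)
r/z = 0.84/1.1 = 0.76364; [1+(r/z)²]^(−5/2) = 0.3171.
Δσ_z = 3×2500/(2π×1.1²) × 0.3171 = 986.5 × 0.3171 = 312.8 kPa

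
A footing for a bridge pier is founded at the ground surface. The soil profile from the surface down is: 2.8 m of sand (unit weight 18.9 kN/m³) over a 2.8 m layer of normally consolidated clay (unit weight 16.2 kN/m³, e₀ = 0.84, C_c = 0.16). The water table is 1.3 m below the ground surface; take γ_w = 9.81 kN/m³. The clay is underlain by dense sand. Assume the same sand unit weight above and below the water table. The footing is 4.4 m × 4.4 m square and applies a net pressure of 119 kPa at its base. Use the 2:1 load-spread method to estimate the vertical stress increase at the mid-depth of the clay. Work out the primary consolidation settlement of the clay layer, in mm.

Mid-depth of clay below the ground surface: z = 2.8 + 2.8/2 = 4.2 m.
Total vertical stress at mid-clay: σ_v = 18.9×2.8 + 16.2×1.4 = 75.6 kPa.
Pore pressure: u = 9.81×(4.2 − 1.3) = 28.449 kPa.
Initial effective stress: σ'_0 = σ_v − u = 75.6 − 28.449 = 47.151 kPa.
Stress increase at mid-clay by the 2:1 spreading method:
Δσ = qBL/((B+z)(L+z)) = 119×4.4×4.4/((4.4+4.2)(4.4+4.2)) = 31.15 kPa
Final effective stress: σ'_f = σ'_0 + Δσ = 47.151 + 31.15 = 78.301 kPa.
Normally consolidated clay, so the full stress increment lies on the virgin compression line:
S_c = C_c·H/(1+e₀)·log₁₀(σ'_f/σ'_0) = 0.16×2.8/(1+0.84)×log₁₀(78.301/47.151)
    = 0.24348 × 0.22028 = 0.05363 m

S_c ≈ 53.6 mm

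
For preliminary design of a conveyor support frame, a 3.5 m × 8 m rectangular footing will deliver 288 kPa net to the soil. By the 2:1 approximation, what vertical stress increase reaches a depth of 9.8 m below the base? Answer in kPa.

By the 2:1 method the load spreads at 1 horizontal : 2 vertical, so at depth z the loaded area has grown by z in each plan dimension:
Δσ = qBL/((B+z)(L+z)) = 288×3.5×8/((3.5+9.8)(8+9.8)) = 34.063 kPa

Δσ_z ≈ 34.1 kPa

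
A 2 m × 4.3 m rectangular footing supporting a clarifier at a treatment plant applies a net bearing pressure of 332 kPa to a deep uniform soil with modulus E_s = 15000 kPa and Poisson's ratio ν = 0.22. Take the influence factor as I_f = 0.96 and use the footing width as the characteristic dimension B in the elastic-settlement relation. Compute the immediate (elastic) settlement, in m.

Immediate (elastic) settlement: S_e = q·B·(1−ν²)/E_s · I_f.
S_e = 332 × 2 × (1 − 0.22²) / 15000 × 0.96
    = 332 × 2 × 0.9516 / 15000 × 0.96
    = 0.04044 m

S_e ≈ 0.0404 m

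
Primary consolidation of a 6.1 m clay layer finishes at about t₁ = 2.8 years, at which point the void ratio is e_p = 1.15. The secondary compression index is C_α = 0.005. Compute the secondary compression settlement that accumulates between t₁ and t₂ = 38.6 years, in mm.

S_s ≈ 16.2 mm

Secondary compression: S_s = C_α·H/(1+e_p)·log₁₀(t₂/t₁)
S_s = 0.005×6.1/(1+1.15)×log₁₀(38.6/2.8)
    = 0.01419 × 1.139 = 0.01616 m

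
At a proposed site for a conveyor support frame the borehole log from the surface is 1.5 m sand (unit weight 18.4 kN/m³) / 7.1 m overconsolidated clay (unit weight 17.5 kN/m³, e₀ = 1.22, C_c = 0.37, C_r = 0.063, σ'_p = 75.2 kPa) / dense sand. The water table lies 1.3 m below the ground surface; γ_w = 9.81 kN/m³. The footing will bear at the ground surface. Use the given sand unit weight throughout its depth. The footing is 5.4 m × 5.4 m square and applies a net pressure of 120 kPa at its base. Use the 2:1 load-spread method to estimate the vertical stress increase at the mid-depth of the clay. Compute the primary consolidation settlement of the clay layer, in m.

Mid-depth of clay below the ground surface: z = 1.5 + 7.1/2 = 5.05 m.
Total vertical stress at mid-clay: σ_v = 18.4×1.5 + 17.5×3.55 = 89.725 kPa.
Pore pressure: u = 9.81×(5.05 − 1.3) = 36.788 kPa.
Initial effective stress: σ'_0 = σ_v − u = 89.725 − 36.788 = 52.937 kPa.
Stress increase at mid-clay by the 2:1 spreading method:
Δσ = qBL/((B+z)(L+z)) = 120×5.4×5.4/((5.4+5.05)(5.4+5.05)) = 32.043 kPa
Final effective stress: σ'_f = 52.937 + 32.043 = 84.98 kPa.
σ'_f = 84.98 > σ'_p = 75.2 kPa, so the stress path crosses the preconsolidation pressure — recompression up to σ'_p, then virgin compression beyond:
S_c = H/(1+e₀)·[C_r·log₁₀(σ'_p/σ'_0) + C_c·log₁₀(σ'_f/σ'_p)]
    = 7.1/2.22 × [0.063×log₁₀(75.2/52.937) + 0.37×log₁₀(84.98/75.2)]
    = 3.1982 × [0.0096049 + 0.019647] = 0.09355 m

S_c ≈ 0.0936 m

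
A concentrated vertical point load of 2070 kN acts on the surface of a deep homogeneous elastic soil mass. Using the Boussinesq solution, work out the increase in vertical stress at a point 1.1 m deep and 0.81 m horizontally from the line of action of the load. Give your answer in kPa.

Δσ_z ≈ 277 kPa

Boussinesq vertical stress below a point load on an elastic half-space:
Δσ_z = 3P/(2πz²) · [1 + (r/z)²]^(−5/2)
r/z = 0.81/1.1 = 0.73636; [1+(r/z)²]^(−5/2) = 0.33855.
Δσ_z = 3×2070/(2π×1.1²) × 0.33855 = 816.82 × 0.33855 = 276.5 kPa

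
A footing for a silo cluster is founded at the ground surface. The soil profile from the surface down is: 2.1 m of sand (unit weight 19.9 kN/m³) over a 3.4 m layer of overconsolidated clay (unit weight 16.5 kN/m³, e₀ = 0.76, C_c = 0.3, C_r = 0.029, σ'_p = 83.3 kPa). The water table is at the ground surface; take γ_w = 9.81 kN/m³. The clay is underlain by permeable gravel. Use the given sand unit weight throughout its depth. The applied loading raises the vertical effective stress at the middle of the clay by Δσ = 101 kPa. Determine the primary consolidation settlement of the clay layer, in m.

Mid-depth of clay below the ground surface: z = 2.1 + 3.4/2 = 3.8 m.
Total vertical stress at mid-clay: σ_v = 19.9×2.1 + 16.5×1.7 = 69.84 kPa.
Pore pressure: u = 9.81×(3.8 − 0) = 37.278 kPa.
Initial effective stress: σ'_0 = σ_v − u = 69.84 − 37.278 = 32.562 kPa.
Final effective stress: σ'_f = 32.562 + 101 = 133.56 kPa.
σ'_f = 133.56 > σ'_p = 83.3 kPa, so the stress path crosses the preconsolidation pressure — recompression up to σ'_p, then virgin compression beyond:
S_c = H/(1+e₀)·[C_r·log₁₀(σ'_p/σ'_0) + C_c·log₁₀(σ'_f/σ'_p)]
    = 3.4/1.76 × [0.029×log₁₀(83.3/32.562) + 0.3×log₁₀(133.56/83.3)]
    = 1.9318 × [0.01183 + 0.061509] = 0.1417 m

S_c ≈ 0.142 m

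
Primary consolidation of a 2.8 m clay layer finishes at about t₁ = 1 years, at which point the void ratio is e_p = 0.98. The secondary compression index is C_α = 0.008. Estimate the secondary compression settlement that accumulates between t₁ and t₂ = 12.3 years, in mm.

S_s ≈ 12.3 mm

Secondary compression: S_s = C_α·H/(1+e_p)·log₁₀(t₂/t₁)
S_s = 0.008×2.8/(1+0.98)×log₁₀(12.3/1)
    = 0.01131 × 1.09 = 0.01233 m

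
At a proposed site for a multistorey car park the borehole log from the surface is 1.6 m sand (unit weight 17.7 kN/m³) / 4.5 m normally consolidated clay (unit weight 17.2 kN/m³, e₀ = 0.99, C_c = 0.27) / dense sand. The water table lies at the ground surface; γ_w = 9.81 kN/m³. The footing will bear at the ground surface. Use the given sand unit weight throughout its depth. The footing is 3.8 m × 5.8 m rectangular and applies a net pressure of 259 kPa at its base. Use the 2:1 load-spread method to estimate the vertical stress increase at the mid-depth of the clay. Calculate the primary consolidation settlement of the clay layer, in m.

Mid-depth of clay below the ground surface: z = 1.6 + 4.5/2 = 3.85 m.
Total vertical stress at mid-clay: σ_v = 17.7×1.6 + 17.2×2.25 = 67.02 kPa.
Pore pressure: u = 9.81×(3.85 − 0) = 37.769 kPa.
Initial effective stress: σ'_0 = σ_v − u = 67.02 − 37.769 = 29.251 kPa.
Stress increase at mid-clay by the 2:1 spreading method:
Δσ = qBL/((B+z)(L+z)) = 259×3.8×5.8/((3.8+3.85)(5.8+3.85)) = 77.325 kPa
Final effective stress: σ'_f = σ'_0 + Δσ = 29.251 + 77.325 = 106.58 kPa.
Normally consolidated clay, so the full stress increment lies on the virgin compression line:
S_c = C_c·H/(1+e₀)·log₁₀(σ'_f/σ'_0) = 0.27×4.5/(1+0.99)×log₁₀(106.58/29.251)
    = 0.61055 × 0.56153 = 0.3428 m

S_c ≈ 0.343 m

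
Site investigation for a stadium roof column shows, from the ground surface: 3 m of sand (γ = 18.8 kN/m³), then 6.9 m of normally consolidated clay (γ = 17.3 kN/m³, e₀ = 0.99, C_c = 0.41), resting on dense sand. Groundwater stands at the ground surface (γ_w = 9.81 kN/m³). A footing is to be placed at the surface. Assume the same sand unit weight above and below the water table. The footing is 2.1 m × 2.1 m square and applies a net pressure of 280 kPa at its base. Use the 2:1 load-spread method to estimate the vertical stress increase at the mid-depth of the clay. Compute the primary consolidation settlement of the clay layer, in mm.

S_c ≈ 171 mm

Mid-depth of clay below the ground surface: z = 3 + 6.9/2 = 6.45 m.
Total vertical stress at mid-clay: σ_v = 18.8×3 + 17.3×3.45 = 116.09 kPa.
Pore pressure: u = 9.81×(6.45 − 0) = 63.275 kPa.
Initial effective stress: σ'_0 = σ_v − u = 116.09 − 63.275 = 52.815 kPa.
Stress increase at mid-clay by the 2:1 spreading method:
Δσ = qBL/((B+z)(L+z)) = 280×2.1×2.1/((2.1+6.45)(2.1+6.45)) = 16.891 kPa
Final effective stress: σ'_f = σ'_0 + Δσ = 52.815 + 16.891 = 69.706 kPa.
Normally consolidated clay, so the full stress increment lies on the virgin compression line:
S_c = C_c·H/(1+e₀)·log₁₀(σ'_f/σ'_0) = 0.41×6.9/(1+0.99)×log₁₀(69.706/52.815)
    = 1.4216 × 0.12051 = 0.1713 m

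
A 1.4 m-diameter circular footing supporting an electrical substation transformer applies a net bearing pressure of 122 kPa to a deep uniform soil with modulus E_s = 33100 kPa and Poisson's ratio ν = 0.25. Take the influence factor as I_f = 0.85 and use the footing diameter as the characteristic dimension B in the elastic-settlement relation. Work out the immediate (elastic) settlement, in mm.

S_e ≈ 4.11 mm

Immediate (elastic) settlement: S_e = q·B·(1−ν²)/E_s · I_f.
S_e = 122 × 1.4 × (1 − 0.25²) / 33100 × 0.85
    = 122 × 1.4 × 0.9375 / 33100 × 0.85
    = 0.004112 m = 4.112 mm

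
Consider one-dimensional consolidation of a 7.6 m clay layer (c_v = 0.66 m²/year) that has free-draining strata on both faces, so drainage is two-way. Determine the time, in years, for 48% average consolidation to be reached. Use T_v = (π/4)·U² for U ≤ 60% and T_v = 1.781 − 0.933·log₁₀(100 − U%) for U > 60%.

t ≈ 3.96 years

Drainage path length: H_d = H/2 = 3.8 m (double drainage).
U ≤ 60%: T_v = (π/4)·U² = (π/4)×0.48² = 0.18096.
t = T_v·H_d²/c_v = 0.18096×3.8²/0.66 = 3.959 years.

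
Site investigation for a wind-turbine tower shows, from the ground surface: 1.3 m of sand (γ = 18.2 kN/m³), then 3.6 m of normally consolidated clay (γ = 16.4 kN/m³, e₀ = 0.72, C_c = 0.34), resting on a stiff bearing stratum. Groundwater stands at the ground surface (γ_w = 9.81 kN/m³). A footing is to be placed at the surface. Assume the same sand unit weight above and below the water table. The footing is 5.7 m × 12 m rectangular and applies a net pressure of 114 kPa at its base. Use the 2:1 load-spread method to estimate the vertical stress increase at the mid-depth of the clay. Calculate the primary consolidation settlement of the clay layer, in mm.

Mid-depth of clay below the ground surface: z = 1.3 + 3.6/2 = 3.1 m.
Total vertical stress at mid-clay: σ_v = 18.2×1.3 + 16.4×1.8 = 53.18 kPa.
Pore pressure: u = 9.81×(3.1 − 0) = 30.411 kPa.
Initial effective stress: σ'_0 = σ_v − u = 53.18 − 30.411 = 22.769 kPa.
Stress increase at mid-clay by the 2:1 spreading method:
Δσ = qBL/((B+z)(L+z)) = 114×5.7×12/((5.7+3.1)(12+3.1)) = 58.682 kPa
Final effective stress: σ'_f = σ'_0 + Δσ = 22.769 + 58.682 = 81.451 kPa.
Normally consolidated clay, so the full stress increment lies on the virgin compression line:
S_c = C_c·H/(1+e₀)·log₁₀(σ'_f/σ'_0) = 0.34×3.6/(1+0.72)×log₁₀(81.451/22.769)
    = 0.71163 × 0.55355 = 0.3939 m

S_c ≈ 394 mm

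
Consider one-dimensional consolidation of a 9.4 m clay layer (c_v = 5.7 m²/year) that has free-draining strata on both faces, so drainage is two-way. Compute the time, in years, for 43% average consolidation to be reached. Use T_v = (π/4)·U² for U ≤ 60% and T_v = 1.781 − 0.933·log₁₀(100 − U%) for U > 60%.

Drainage path length: H_d = H/2 = 4.7 m (double drainage).
U ≤ 60%: T_v = (π/4)·U² = (π/4)×0.43² = 0.14522.
t = T_v·H_d²/c_v = 0.14522×4.7²/5.7 = 0.5628 years.

t ≈ 0.563 years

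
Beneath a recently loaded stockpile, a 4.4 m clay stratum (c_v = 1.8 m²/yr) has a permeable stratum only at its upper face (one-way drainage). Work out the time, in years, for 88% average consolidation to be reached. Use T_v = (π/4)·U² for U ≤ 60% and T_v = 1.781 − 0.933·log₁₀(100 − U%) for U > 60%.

Drainage path length: H_d = H = 4.4 m (single drainage).
U > 60%: T_v = 1.781 − 0.933·log₁₀(100 − 88) = 0.77412.
t = T_v·H_d²/c_v = 0.77412×4.4²/1.8 = 8.326 years.

t ≈ 8.33 years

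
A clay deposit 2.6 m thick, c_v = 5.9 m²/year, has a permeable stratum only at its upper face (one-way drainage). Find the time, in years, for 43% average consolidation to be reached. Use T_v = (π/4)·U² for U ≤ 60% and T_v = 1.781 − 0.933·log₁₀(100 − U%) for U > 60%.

Drainage path length: H_d = H = 2.6 m (single drainage).
U ≤ 60%: T_v = (π/4)·U² = (π/4)×0.43² = 0.14522.
t = T_v·H_d²/c_v = 0.14522×2.6²/5.9 = 0.1664 years.

t ≈ 0.166 years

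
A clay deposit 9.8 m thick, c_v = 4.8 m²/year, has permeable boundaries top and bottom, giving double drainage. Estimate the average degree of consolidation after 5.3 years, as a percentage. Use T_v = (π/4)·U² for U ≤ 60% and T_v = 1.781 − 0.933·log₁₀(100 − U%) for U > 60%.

U ≈ 94.1 %

Drainage path length: H_d = H/2 = 4.9 m (double drainage).
T_v = c_v·t/H_d² = 4.8×5.3/4.9² = 1.0596.
T_v = 1.0596 corresponds to the U > 60% branch:
U = 1 − 10^((1.781 − T_v)/0.933)/100 = 0.9407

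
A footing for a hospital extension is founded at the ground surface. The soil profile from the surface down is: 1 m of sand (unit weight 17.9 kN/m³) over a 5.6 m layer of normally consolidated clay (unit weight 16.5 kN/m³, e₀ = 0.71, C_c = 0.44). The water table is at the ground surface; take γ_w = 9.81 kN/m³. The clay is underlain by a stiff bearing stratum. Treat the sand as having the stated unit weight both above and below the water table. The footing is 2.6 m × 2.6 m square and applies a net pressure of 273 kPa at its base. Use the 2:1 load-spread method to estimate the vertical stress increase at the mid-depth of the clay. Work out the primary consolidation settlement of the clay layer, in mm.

S_c ≈ 617 mm

Mid-depth of clay below the ground surface: z = 1 + 5.6/2 = 3.8 m.
Total vertical stress at mid-clay: σ_v = 17.9×1 + 16.5×2.8 = 64.1 kPa.
Pore pressure: u = 9.81×(3.8 − 0) = 37.278 kPa.
Initial effective stress: σ'_0 = σ_v − u = 64.1 − 37.278 = 26.822 kPa.
Stress increase at mid-clay by the 2:1 spreading method:
Δσ = qBL/((B+z)(L+z)) = 273×2.6×2.6/((2.6+3.8)(2.6+3.8)) = 45.056 kPa
Final effective stress: σ'_f = σ'_0 + Δσ = 26.822 + 45.056 = 71.878 kPa.
Normally consolidated clay, so the full stress increment lies on the virgin compression line:
S_c = C_c·H/(1+e₀)·log₁₀(σ'_f/σ'_0) = 0.44×5.6/(1+0.71)×log₁₀(71.878/26.822)
    = 1.4409 × 0.4281 = 0.6168 m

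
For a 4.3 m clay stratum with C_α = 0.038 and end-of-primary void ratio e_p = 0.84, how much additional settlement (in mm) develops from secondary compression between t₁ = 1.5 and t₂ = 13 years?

Secondary compression: S_s = C_α·H/(1+e_p)·log₁₀(t₂/t₁)
S_s = 0.038×4.3/(1+0.84)×log₁₀(13/1.5)
    = 0.0888 × 0.9379 = 0.08329 m

S_s ≈ 83.3 mm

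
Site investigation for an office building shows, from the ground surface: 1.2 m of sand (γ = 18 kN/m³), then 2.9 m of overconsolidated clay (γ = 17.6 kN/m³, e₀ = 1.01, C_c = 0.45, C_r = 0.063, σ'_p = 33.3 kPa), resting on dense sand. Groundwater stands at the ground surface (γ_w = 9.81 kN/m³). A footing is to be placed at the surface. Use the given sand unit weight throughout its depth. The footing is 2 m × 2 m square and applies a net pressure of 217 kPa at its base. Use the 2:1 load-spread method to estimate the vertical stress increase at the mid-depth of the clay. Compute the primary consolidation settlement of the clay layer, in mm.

Mid-depth of clay below the ground surface: z = 1.2 + 2.9/2 = 2.65 m.
Total vertical stress at mid-clay: σ_v = 18×1.2 + 17.6×1.45 = 47.12 kPa.
Pore pressure: u = 9.81×(2.65 − 0) = 25.997 kPa.
Initial effective stress: σ'_0 = σ_v − u = 47.12 − 25.997 = 21.123 kPa.
Stress increase at mid-clay by the 2:1 spreading method:
Δσ = qBL/((B+z)(L+z)) = 217×2×2/((2+2.65)(2+2.65)) = 40.143 kPa
Final effective stress: σ'_f = 21.123 + 40.143 = 61.266 kPa.
σ'_f = 61.266 > σ'_p = 33.3 kPa, so the stress path crosses the preconsolidation pressure — recompression up to σ'_p, then virgin compression beyond:
S_c = H/(1+e₀)·[C_r·log₁₀(σ'_p/σ'_0) + C_c·log₁₀(σ'_f/σ'_p)]
    = 2.9/2.01 × [0.063×log₁₀(33.3/21.123) + 0.45×log₁₀(61.266/33.3)]
    = 1.4428 × [0.012454 + 0.11915] = 0.1899 m

S_c ≈ 190 mm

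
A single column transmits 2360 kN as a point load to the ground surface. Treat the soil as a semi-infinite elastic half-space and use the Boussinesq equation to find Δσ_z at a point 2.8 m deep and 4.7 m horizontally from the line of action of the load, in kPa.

Boussinesq vertical stress below a point load on an elastic half-space:
Δσ_z = 3P/(2πz²) · [1 + (r/z)²]^(−5/2)
r/z = 4.7/2.8 = 1.6786; [1+(r/z)²]^(−5/2) = 0.035117.
Δσ_z = 3×2360/(2π×2.8²) × 0.035117 = 143.73 × 0.035117 = 5.047 kPa

Δσ_z ≈ 5.05 kPa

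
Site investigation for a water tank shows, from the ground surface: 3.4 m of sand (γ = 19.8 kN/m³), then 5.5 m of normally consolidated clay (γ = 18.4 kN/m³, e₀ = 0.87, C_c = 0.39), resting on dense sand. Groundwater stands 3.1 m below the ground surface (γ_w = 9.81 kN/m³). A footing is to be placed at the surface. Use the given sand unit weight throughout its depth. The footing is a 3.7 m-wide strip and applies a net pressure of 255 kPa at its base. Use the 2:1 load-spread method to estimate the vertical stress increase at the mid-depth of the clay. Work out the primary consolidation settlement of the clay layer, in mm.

S_c ≈ 367 mm

Mid-depth of clay below the ground surface: z = 3.4 + 5.5/2 = 6.15 m.
Total vertical stress at mid-clay: σ_v = 19.8×3.4 + 18.4×2.75 = 117.92 kPa.
Pore pressure: u = 9.81×(6.15 − 3.1) = 29.921 kPa.
Initial effective stress: σ'_0 = σ_v − u = 117.92 − 29.921 = 87.999 kPa.
Stress increase at mid-clay by the 2:1 spreading method:
Δσ = qB/(B+z) = 255×3.7/(3.7+6.15) = 95.787 kPa
Final effective stress: σ'_f = σ'_0 + Δσ = 87.999 + 95.787 = 183.79 kPa.
Normally consolidated clay, so the full stress increment lies on the virgin compression line:
S_c = C_c·H/(1+e₀)·log₁₀(σ'_f/σ'_0) = 0.39×5.5/(1+0.87)×log₁₀(183.79/87.999)
    = 1.1471 × 0.31984 = 0.3669 m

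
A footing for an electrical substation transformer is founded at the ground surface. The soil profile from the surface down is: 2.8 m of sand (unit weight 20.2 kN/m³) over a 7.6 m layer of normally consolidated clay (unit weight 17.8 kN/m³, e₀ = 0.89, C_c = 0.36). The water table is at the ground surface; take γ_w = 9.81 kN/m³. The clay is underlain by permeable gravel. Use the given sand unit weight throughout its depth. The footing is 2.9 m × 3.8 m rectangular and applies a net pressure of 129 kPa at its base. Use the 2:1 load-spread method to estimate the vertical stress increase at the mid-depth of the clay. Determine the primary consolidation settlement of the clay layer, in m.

S_c ≈ 0.136 m

Mid-depth of clay below the ground surface: z = 2.8 + 7.6/2 = 6.6 m.
Total vertical stress at mid-clay: σ_v = 20.2×2.8 + 17.8×3.8 = 124.2 kPa.
Pore pressure: u = 9.81×(6.6 − 0) = 64.746 kPa.
Initial effective stress: σ'_0 = σ_v − u = 124.2 − 64.746 = 59.454 kPa.
Stress increase at mid-clay by the 2:1 spreading method:
Δσ = qBL/((B+z)(L+z)) = 129×2.9×3.8/((2.9+6.6)(3.8+6.6)) = 14.388 kPa
Final effective stress: σ'_f = σ'_0 + Δσ = 59.454 + 14.388 = 73.842 kPa.
Normally consolidated clay, so the full stress increment lies on the virgin compression line:
S_c = C_c·H/(1+e₀)·log₁₀(σ'_f/σ'_0) = 0.36×7.6/(1+0.89)×log₁₀(73.842/59.454)
    = 1.4476 × 0.094122 = 0.1363 m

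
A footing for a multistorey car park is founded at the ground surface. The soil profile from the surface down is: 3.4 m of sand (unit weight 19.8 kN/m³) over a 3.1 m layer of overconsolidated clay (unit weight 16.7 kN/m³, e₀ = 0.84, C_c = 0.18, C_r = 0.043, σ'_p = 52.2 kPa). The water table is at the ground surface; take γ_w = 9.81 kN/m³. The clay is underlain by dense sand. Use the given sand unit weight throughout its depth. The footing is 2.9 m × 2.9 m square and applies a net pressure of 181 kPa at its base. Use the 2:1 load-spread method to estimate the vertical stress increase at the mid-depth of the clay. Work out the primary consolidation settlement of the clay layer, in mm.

Mid-depth of clay below the ground surface: z = 3.4 + 3.1/2 = 4.95 m.
Total vertical stress at mid-clay: σ_v = 19.8×3.4 + 16.7×1.55 = 93.205 kPa.
Pore pressure: u = 9.81×(4.95 − 0) = 48.56 kPa.
Initial effective stress: σ'_0 = σ_v − u = 93.205 − 48.56 = 44.645 kPa.
Stress increase at mid-clay by the 2:1 spreading method:
Δσ = qBL/((B+z)(L+z)) = 181×2.9×2.9/((2.9+4.95)(2.9+4.95)) = 24.702 kPa
Final effective stress: σ'_f = 44.645 + 24.702 = 69.347 kPa.
σ'_f = 69.347 > σ'_p = 52.2 kPa, so the stress path crosses the preconsolidation pressure — recompression up to σ'_p, then virgin compression beyond:
S_c = H/(1+e₀)·[C_r·log₁₀(σ'_p/σ'_0) + C_c·log₁₀(σ'_f/σ'_p)]
    = 3.1/1.84 × [0.043×log₁₀(52.2/44.645) + 0.18×log₁₀(69.347/52.2)]
    = 1.6848 × [0.0029196 + 0.022204] = 0.04233 m

S_c ≈ 42.3 mm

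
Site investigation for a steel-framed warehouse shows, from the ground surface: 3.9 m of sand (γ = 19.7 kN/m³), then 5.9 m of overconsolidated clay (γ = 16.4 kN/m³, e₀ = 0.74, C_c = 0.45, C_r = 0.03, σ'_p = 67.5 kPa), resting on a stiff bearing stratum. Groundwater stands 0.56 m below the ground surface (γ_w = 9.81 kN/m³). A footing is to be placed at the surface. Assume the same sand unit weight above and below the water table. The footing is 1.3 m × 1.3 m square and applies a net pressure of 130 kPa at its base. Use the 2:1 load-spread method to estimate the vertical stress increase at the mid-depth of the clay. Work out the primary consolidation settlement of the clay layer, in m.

S_c ≈ 0.00224 m

Mid-depth of clay below the ground surface: z = 3.9 + 5.9/2 = 6.85 m.
Total vertical stress at mid-clay: σ_v = 19.7×3.9 + 16.4×2.95 = 125.21 kPa.
Pore pressure: u = 9.81×(6.85 − 0.56) = 61.705 kPa.
Initial effective stress: σ'_0 = σ_v − u = 125.21 − 61.705 = 63.505 kPa.
Stress increase at mid-clay by the 2:1 spreading method:
Δσ = qBL/((B+z)(L+z)) = 130×1.3×1.3/((1.3+6.85)(1.3+6.85)) = 3.3076 kPa
Final effective stress: σ'_f = 63.505 + 3.3076 = 66.813 kPa.
σ'_f = 66.813 ≤ σ'_p = 67.5 kPa, so the clay remains overconsolidated and only the recompression index applies:
S_c = C_r·H/(1+e₀)·log₁₀(σ'_f/σ'_0) = 0.03×5.9/1.74×log₁₀(66.813/63.505)
    = 0.10172 × 0.022053 = 0.002243 m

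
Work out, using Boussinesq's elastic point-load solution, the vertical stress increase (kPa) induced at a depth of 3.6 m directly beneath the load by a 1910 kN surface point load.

Δσ_z ≈ 70.4 kPa

Boussinesq vertical stress below a point load on an elastic half-space:
Δσ_z = 3P/(2πz²) · [1 + (r/z)²]^(−5/2)
r/z = 0/3.6 = 0; [1+(r/z)²]^(−5/2) = 1.
Δσ_z = 3×1910/(2π×3.6²) × 1 = 70.367 × 1 = 70.37 kPa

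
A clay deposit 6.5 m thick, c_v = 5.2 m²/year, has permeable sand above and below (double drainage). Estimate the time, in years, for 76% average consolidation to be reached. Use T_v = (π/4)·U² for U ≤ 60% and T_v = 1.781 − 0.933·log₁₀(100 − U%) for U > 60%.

t ≈ 1 years

Drainage path length: H_d = H/2 = 3.25 m (double drainage).
U > 60%: T_v = 1.781 − 0.933·log₁₀(100 − 76) = 0.49326.
t = T_v·H_d²/c_v = 0.49326×3.25²/5.2 = 1.002 years.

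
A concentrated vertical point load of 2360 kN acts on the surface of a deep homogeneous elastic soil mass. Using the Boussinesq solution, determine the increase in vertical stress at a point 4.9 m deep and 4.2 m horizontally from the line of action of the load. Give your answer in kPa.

Δσ_z ≈ 11.8 kPa

Boussinesq vertical stress below a point load on an elastic half-space:
Δσ_z = 3P/(2πz²) · [1 + (r/z)²]^(−5/2)
r/z = 4.2/4.9 = 0.85714; [1+(r/z)²]^(−5/2) = 0.25231.
Δσ_z = 3×2360/(2π×4.9²) × 0.25231 = 46.931 × 0.25231 = 11.84 kPa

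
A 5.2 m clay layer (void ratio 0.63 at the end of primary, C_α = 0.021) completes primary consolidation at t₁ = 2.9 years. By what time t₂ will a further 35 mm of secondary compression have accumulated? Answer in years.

t₂ ≈ 9.66 years

S_s = C_α·H/(1+e_p)·log₁₀(t₂/t₁) ⇒ log₁₀(t₂/t₁) = S_s·(1+e_p)/(C_α·H).
log₁₀(t₂/t₁) = 0.035 × (1+0.63) / (0.021×5.2) = 0.5224
t₂ = t₁ × 10^0.5224 = 2.9 × 3.33 = 9.657 years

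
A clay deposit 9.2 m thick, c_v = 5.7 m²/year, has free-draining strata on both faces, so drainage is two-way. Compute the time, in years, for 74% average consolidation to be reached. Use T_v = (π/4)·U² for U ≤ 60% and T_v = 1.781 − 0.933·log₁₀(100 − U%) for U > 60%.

t ≈ 1.71 years

Drainage path length: H_d = H/2 = 4.6 m (double drainage).
U > 60%: T_v = 1.781 − 0.933·log₁₀(100 − 74) = 0.46083.
t = T_v·H_d²/c_v = 0.46083×4.6²/5.7 = 1.711 years.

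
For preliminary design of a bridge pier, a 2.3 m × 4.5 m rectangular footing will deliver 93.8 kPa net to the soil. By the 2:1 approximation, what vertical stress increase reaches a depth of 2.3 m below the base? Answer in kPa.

By the 2:1 method the load spreads at 1 horizontal : 2 vertical, so at depth z the loaded area has grown by z in each plan dimension:
Δσ = qBL/((B+z)(L+z)) = 93.8×2.3×4.5/((2.3+2.3)(4.5+2.3)) = 31.037 kPa

Δσ_z ≈ 31 kPa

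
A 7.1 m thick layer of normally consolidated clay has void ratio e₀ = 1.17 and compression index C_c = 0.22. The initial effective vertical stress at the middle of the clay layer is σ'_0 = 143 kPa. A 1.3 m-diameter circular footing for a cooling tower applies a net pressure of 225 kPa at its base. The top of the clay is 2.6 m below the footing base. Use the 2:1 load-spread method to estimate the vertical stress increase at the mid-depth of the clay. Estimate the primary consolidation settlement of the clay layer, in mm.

S_c ≈ 14.6 mm

Mid-depth of clay below the footing base: z = 2.6 + 7.1/2 = 6.15 m.
Stress increase at mid-clay by the 2:1 spreading method:
Δσ ≈ qD²/(D+z)² = 225×1.3²/(1.3+6.15)² = 6.851 kPa
Final effective stress: σ'_f = σ'_0 + Δσ = 143 + 6.851 = 149.85 kPa.
Normally consolidated clay, so the full stress increment lies on the virgin compression line:
S_c = C_c·H/(1+e₀)·log₁₀(σ'_f/σ'_0) = 0.22×7.1/(1+1.17)×log₁₀(149.85/143)
    = 0.71982 × 0.020321 = 0.01463 m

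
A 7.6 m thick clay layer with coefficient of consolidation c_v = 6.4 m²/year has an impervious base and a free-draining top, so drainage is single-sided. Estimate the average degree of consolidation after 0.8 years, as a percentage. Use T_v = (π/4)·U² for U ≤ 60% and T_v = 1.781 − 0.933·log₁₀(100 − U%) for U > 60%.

Drainage path length: H_d = H = 7.6 m (single drainage).
T_v = c_v·t/H_d² = 6.4×0.8/7.6² = 0.088643.
T_v = 0.088643 corresponds to the U ≤ 60% branch:
U = √(4T_v/π) = 0.336

U ≈ 33.6 %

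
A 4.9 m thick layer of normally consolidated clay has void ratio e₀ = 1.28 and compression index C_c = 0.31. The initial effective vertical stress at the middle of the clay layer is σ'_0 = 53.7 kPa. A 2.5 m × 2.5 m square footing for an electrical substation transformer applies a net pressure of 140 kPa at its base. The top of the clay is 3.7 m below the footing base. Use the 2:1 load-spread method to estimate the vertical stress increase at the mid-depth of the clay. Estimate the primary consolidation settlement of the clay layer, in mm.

Mid-depth of clay below the footing base: z = 3.7 + 4.9/2 = 6.15 m.
Stress increase at mid-clay by the 2:1 spreading method:
Δσ = qBL/((B+z)(L+z)) = 140×2.5×2.5/((2.5+6.15)(2.5+6.15)) = 11.694 kPa
Final effective stress: σ'_f = σ'_0 + Δσ = 53.7 + 11.694 = 65.394 kPa.
Normally consolidated clay, so the full stress increment lies on the virgin compression line:
S_c = C_c·H/(1+e₀)·log₁₀(σ'_f/σ'_0) = 0.31×4.9/(1+1.28)×log₁₀(65.394/53.7)
    = 0.66623 × 0.085564 = 0.05701 m

S_c ≈ 57 mm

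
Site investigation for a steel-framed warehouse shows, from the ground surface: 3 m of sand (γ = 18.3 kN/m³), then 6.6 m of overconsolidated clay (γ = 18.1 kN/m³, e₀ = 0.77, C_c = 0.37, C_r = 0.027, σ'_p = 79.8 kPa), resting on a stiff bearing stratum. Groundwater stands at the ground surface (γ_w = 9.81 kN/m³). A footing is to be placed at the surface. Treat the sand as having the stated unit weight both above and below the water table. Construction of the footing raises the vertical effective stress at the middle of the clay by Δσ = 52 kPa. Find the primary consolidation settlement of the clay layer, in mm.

Mid-depth of clay below the ground surface: z = 3 + 6.6/2 = 6.3 m.
Total vertical stress at mid-clay: σ_v = 18.3×3 + 18.1×3.3 = 114.63 kPa.
Pore pressure: u = 9.81×(6.3 − 0) = 61.803 kPa.
Initial effective stress: σ'_0 = σ_v − u = 114.63 − 61.803 = 52.827 kPa.
Final effective stress: σ'_f = 52.827 + 52 = 104.83 kPa.
σ'_f = 104.83 > σ'_p = 79.8 kPa, so the stress path crosses the preconsolidation pressure — recompression up to σ'_p, then virgin compression beyond:
S_c = H/(1+e₀)·[C_r·log₁₀(σ'_p/σ'_0) + C_c·log₁₀(σ'_f/σ'_p)]
    = 6.6/1.77 × [0.027×log₁₀(79.8/52.827) + 0.37×log₁₀(104.83/79.8)]
    = 3.7288 × [0.004837 + 0.043839] = 0.1815 m

S_c ≈ 182 mm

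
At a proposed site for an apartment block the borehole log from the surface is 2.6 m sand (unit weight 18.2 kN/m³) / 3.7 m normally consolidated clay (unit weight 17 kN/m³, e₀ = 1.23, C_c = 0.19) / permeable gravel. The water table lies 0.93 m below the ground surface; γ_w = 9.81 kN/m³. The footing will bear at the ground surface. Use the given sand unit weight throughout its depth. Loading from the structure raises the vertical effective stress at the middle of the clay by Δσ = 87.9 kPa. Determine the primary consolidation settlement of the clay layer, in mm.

S_c ≈ 150 mm

Mid-depth of clay below the ground surface: z = 2.6 + 3.7/2 = 4.45 m.
Total vertical stress at mid-clay: σ_v = 18.2×2.6 + 17×1.85 = 78.77 kPa.
Pore pressure: u = 9.81×(4.45 − 0.93) = 34.531 kPa.
Initial effective stress: σ'_0 = σ_v − u = 78.77 − 34.531 = 44.239 kPa.
Final effective stress: σ'_f = σ'_0 + Δσ = 44.239 + 87.9 = 132.14 kPa.
Normally consolidated clay, so the full stress increment lies on the virgin compression line:
S_c = C_c·H/(1+e₀)·log₁₀(σ'_f/σ'_0) = 0.19×3.7/(1+1.23)×log₁₀(132.14/44.239)
    = 0.31525 × 0.47523 = 0.1498 m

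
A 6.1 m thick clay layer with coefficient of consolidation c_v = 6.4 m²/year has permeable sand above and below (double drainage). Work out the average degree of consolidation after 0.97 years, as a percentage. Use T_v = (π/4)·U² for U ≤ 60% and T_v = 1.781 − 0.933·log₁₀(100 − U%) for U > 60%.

Drainage path length: H_d = H/2 = 3.05 m (double drainage).
T_v = c_v·t/H_d² = 6.4×0.97/3.05² = 0.66735.
T_v = 0.66735 corresponds to the U > 60% branch:
U = 1 − 10^((1.781 − T_v)/0.933)/100 = 0.8438

U ≈ 84.4 %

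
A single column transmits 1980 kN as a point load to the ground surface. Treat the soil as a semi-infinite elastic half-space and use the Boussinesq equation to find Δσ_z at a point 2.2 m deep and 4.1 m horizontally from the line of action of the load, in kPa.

Δσ_z ≈ 4.62 kPa

Boussinesq vertical stress below a point load on an elastic half-space:
Δσ_z = 3P/(2πz²) · [1 + (r/z)²]^(−5/2)
r/z = 4.1/2.2 = 1.8636; [1+(r/z)²]^(−5/2) = 0.02363.
Δσ_z = 3×1980/(2π×2.2²) × 0.02363 = 195.33 × 0.02363 = 4.616 kPa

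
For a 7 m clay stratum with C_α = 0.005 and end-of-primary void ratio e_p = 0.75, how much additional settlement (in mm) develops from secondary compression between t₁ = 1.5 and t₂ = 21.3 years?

Secondary compression: S_s = C_α·H/(1+e_p)·log₁₀(t₂/t₁)
S_s = 0.005×7/(1+0.75)×log₁₀(21.3/1.5)
    = 0.02 × 1.152 = 0.02305 m

S_s ≈ 23 mm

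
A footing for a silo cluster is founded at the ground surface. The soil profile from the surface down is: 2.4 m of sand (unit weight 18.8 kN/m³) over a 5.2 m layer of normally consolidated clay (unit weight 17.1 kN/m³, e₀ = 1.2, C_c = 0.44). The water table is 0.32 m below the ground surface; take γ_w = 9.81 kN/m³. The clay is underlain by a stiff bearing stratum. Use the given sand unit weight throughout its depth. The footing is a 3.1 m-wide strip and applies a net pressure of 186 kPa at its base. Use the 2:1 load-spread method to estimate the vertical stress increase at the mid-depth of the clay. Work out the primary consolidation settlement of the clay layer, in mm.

Mid-depth of clay below the ground surface: z = 2.4 + 5.2/2 = 5 m.
Total vertical stress at mid-clay: σ_v = 18.8×2.4 + 17.1×2.6 = 89.58 kPa.
Pore pressure: u = 9.81×(5 − 0.32) = 45.911 kPa.
Initial effective stress: σ'_0 = σ_v − u = 89.58 − 45.911 = 43.669 kPa.
Stress increase at mid-clay by the 2:1 spreading method:
Δσ = qB/(B+z) = 186×3.1/(3.1+5) = 71.185 kPa
Final effective stress: σ'_f = σ'_0 + Δσ = 43.669 + 71.185 = 114.85 kPa.
Normally consolidated clay, so the full stress increment lies on the virgin compression line:
S_c = C_c·H/(1+e₀)·log₁₀(σ'_f/σ'_0) = 0.44×5.2/(1+1.2)×log₁₀(114.85/43.669)
    = 1.04 × 0.41996 = 0.4368 m

S_c ≈ 437 mm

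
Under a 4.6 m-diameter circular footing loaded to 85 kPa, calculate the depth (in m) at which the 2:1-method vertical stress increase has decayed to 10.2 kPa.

2:1 spreading — at depth z the loaded area has grown by z in each plan dimension:
qD²/(D+z)² = Δσ_z ⇒ z = D(√(q/Δσ_z) − 1) = 4.6×(√(85/10.2) − 1) = 8.679 m

z ≈ 8.68 m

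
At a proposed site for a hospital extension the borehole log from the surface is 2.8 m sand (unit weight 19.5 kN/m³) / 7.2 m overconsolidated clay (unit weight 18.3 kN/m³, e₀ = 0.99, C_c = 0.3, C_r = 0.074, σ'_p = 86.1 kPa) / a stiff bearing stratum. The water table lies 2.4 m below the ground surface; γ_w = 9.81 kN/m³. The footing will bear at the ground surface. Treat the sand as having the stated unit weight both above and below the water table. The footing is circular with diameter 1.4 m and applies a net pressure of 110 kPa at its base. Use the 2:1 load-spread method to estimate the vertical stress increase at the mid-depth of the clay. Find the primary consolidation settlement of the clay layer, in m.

S_c ≈ 0.00496 m

Mid-depth of clay below the ground surface: z = 2.8 + 7.2/2 = 6.4 m.
Total vertical stress at mid-clay: σ_v = 19.5×2.8 + 18.3×3.6 = 120.48 kPa.
Pore pressure: u = 9.81×(6.4 − 2.4) = 39.24 kPa.
Initial effective stress: σ'_0 = σ_v − u = 120.48 − 39.24 = 81.24 kPa.
Stress increase at mid-clay by the 2:1 spreading method:
Δσ ≈ qD²/(D+z)² = 110×1.4²/(1.4+6.4)² = 3.5437 kPa
Final effective stress: σ'_f = 81.24 + 3.5437 = 84.784 kPa.
σ'_f = 84.784 ≤ σ'_p = 86.1 kPa, so the clay remains overconsolidated and only the recompression index applies:
S_c = C_r·H/(1+e₀)·log₁₀(σ'_f/σ'_0) = 0.074×7.2/1.99×log₁₀(84.784/81.24)
    = 0.26774 × 0.018544 = 0.004965 m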